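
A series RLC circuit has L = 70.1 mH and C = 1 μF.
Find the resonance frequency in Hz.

Step 1 — Resonance condition Im(Z)=0 gives ω₀ = 1/√(LC).
Step 2 — ω₀ = 1/√(0.0701·1e-06) = 3777 rad/s.
Step 3 — f₀ = ω₀/(2π) = 601.1 Hz.

f₀ = 601.1 Hz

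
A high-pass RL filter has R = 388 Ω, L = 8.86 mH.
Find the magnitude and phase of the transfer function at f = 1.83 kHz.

Step 1 — Angular frequency: ω = 2π·1830 = 1.15e+04 rad/s.
Step 2 — Transfer function: H(jω) = jωL/(R + jωL).
Step 3 — Numerator jωL = j·101.9; denominator R + jωL = 388 + j101.9.
Step 4 — H = 0.06449 + j0.2456.
Step 5 — Magnitude: |H| = 0.254 (-11.9 dB); phase: φ = 75.3°.

|H| = 0.254 (-11.9 dB), φ = 75.3°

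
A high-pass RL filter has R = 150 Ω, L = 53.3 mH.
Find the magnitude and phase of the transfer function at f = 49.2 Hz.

Step 1 — Angular frequency: ω = 2π·49.2 = 309.1 rad/s.
Step 2 — Transfer function: H(jω) = jωL/(R + jωL).
Step 3 — Numerator jωL = j·16.48; denominator R + jωL = 150 + j16.48.
Step 4 — H = 0.01192 + j0.1085.
Step 5 — Magnitude: |H| = 0.1092 (-19.2 dB); phase: φ = 83.7°.

|H| = 0.1092 (-19.2 dB), φ = 83.7°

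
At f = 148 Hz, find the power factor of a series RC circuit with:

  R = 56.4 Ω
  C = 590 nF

Step 1 — Angular frequency: ω = 2π·f = 2π·148 = 929.9 rad/s.
Step 2 — Component impedances:
  R: Z = R = 56.4 Ω
  C: Z = 1/(jωC) = -j/(ω·C) = 0 - j1823 Ω
Step 3 — Series combination: Z_total = R + C = 56.4 - j1823 Ω = 1824∠-88.2° Ω.
Step 4 — Power factor: PF = cos(φ) = Re(Z)/|Z| = 56.4/1823.5 = 0.03093.
Step 5 — Type: Im(Z) = -1823 ⇒ leading (phase φ = -88.2°).

PF = 0.03093 (leading, φ = -88.2°)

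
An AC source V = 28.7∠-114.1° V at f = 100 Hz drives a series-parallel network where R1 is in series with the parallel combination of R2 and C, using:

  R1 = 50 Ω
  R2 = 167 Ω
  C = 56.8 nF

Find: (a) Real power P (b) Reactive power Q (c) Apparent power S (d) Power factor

Step 1 — Angular frequency: ω = 2π·f = 2π·100 = 628.3 rad/s.
Step 2 — Component impedances:
  R1: Z = R = 50 Ω
  R2: Z = R = 167 Ω
  C: Z = 1/(jωC) = -j/(ω·C) = 0 - j2.802e+04 Ω
Step 3 — Parallel branch: R2 || C = 1/(1/R2 + 1/C) = 167 - j0.9953 Ω.
Step 4 — Series with R1: Z_total = R1 + (R2 || C) = 217 - j0.9953 Ω = 217∠-0.3° Ω.
Step 5 — Source phasor: V = 28.7∠-114.1° V = -11.72 - j26.2 V.
Step 6 — Current: I = V / Z = -0.05345 - j0.121 A = 0.1323∠-113.8° A.
Step 7 — Complex power: S = V·I* = 3.796 - j0.01741 VA.
Step 8 — Real power: P = Re(S) = 3.796 W.
Step 9 — Reactive power: Q = Im(S) = -0.01741 VAR.
Step 10 — Apparent power: |S| = 3.796 VA.
Step 11 — Power factor: PF = P/|S| = 1 (leading).

(a) P = 3.796 W  (b) Q = -0.01741 VAR  (c) S = 3.796 VA  (d) PF = 1 (leading)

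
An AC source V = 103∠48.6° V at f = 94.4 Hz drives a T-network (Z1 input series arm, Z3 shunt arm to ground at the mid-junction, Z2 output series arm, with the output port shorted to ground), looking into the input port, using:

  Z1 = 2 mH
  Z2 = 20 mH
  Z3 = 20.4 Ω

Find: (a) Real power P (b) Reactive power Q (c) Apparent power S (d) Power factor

Step 1 — Angular frequency: ω = 2π·f = 2π·94.4 = 593.1 rad/s.
Step 2 — Component impedances:
  Z1: Z = jωL = j·593.1·0.002 = 0 + j1.186 Ω
  Z2: Z = jωL = j·593.1·0.02 = 0 + j11.86 Ω
  Z3: Z = R = 20.4 Ω
Step 3 — With the output port shorted to ground, the output series arm Z2 runs from the junction to ground; the shunt arm Z3 also runs from the junction to ground. They appear in parallel: Z3 || Z2 = 5.155 + j8.865 Ω.
Step 4 — Series with input arm Z1: Z_in = Z1 + (Z3 || Z2) = 5.155 + j10.05 Ω = 11.3∠62.8° Ω.
Step 5 — Source phasor: V = 103∠48.6° V = 68.12 + j77.26 V.
Step 6 — Current: I = V / Z = 8.838 - j2.244 A = 9.118∠-14.2° A.
Step 7 — Complex power: S = V·I* = 428.6 + j835.7 VA.
Step 8 — Real power: P = Re(S) = 428.6 W.
Step 9 — Reactive power: Q = Im(S) = 835.7 VAR.
Step 10 — Apparent power: |S| = 939.2 VA.
Step 11 — Power factor: PF = P/|S| = 0.4564 (lagging).

(a) P = 428.6 W  (b) Q = 835.7 VAR  (c) S = 939.2 VA  (d) PF = 0.4564 (lagging)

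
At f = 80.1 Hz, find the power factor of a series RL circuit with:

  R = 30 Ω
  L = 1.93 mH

Step 1 — Angular frequency: ω = 2π·f = 2π·80.1 = 503.3 rad/s.
Step 2 — Component impedances:
  R: Z = R = 30 Ω
  L: Z = jωL = j·503.3·0.00193 = 0 + j0.9713 Ω
Step 3 — Series combination: Z_total = R + L = 30 + j0.9713 Ω = 30.02∠1.9° Ω.
Step 4 — Power factor: PF = cos(φ) = Re(Z)/|Z| = 30/30.016 = 0.9995.
Step 5 — Type: Im(Z) = 0.9713 ⇒ lagging (phase φ = 1.9°).

PF = 0.9995 (lagging, φ = 1.9°)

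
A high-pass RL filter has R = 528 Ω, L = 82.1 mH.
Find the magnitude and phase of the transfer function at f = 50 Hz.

Step 1 — Angular frequency: ω = 2π·50 = 314.2 rad/s.
Step 2 — Transfer function: H(jω) = jωL/(R + jωL).
Step 3 — Numerator jωL = j·25.79; denominator R + jωL = 528 + j25.79.
Step 4 — H = 0.002381 + j0.04873.
Step 5 — Magnitude: |H| = 0.04879 (-26.2 dB); phase: φ = 87.2°.

|H| = 0.04879 (-26.2 dB), φ = 87.2°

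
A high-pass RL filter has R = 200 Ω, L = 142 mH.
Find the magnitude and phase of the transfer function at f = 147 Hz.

Step 1 — Angular frequency: ω = 2π·147 = 923.6 rad/s.
Step 2 — Transfer function: H(jω) = jωL/(R + jωL).
Step 3 — Numerator jωL = j·131.2; denominator R + jωL = 200 + j131.2.
Step 4 — H = 0.3007 + j0.4586.
Step 5 — Magnitude: |H| = 0.5484 (-5.2 dB); phase: φ = 56.7°.

|H| = 0.5484 (-5.2 dB), φ = 56.7°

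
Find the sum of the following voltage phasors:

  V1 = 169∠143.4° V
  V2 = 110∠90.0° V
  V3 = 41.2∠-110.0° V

Step 1 — Convert each phasor to rectangular form:
  V1 = 169·(cos(143.4°) + j·sin(143.4°)) = -135.7 + j100.8 V
  V2 = 110·(cos(90.0°) + j·sin(90.0°)) = 0 + j110 V
  V3 = 41.2·(cos(-110.0°) + j·sin(-110.0°)) = -14.09 - j38.72 V
Step 2 — Sum components: V_total = -149.8 + j172 V.
Step 3 — Convert to polar: |V_total| = 228.1 V, ∠V_total = 131.0°.

V_total = 228.1∠131.0° V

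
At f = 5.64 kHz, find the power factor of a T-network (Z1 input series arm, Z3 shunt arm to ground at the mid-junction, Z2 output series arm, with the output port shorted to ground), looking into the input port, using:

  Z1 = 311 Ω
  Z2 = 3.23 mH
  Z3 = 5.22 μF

Step 1 — Angular frequency: ω = 2π·f = 2π·5640 = 3.544e+04 rad/s.
Step 2 — Component impedances:
  Z1: Z = R = 311 Ω
  Z2: Z = jωL = j·3.544e+04·0.00323 = 0 + j114.5 Ω
  Z3: Z = 1/(jωC) = -j/(ω·C) = 0 - j5.406 Ω
Step 3 — With the output port shorted to ground, the output series arm Z2 runs from the junction to ground; the shunt arm Z3 also runs from the junction to ground. They appear in parallel: Z3 || Z2 = 0 - j5.674 Ω.
Step 4 — Series with input arm Z1: Z_in = Z1 + (Z3 || Z2) = 311 - j5.674 Ω = 311.1∠-1.0° Ω.
Step 5 — Power factor: PF = cos(φ) = Re(Z)/|Z| = 311/311.05 = 0.9998.
Step 6 — Type: Im(Z) = -5.674 ⇒ leading (phase φ = -1.0°).

PF = 0.9998 (leading, φ = -1.0°)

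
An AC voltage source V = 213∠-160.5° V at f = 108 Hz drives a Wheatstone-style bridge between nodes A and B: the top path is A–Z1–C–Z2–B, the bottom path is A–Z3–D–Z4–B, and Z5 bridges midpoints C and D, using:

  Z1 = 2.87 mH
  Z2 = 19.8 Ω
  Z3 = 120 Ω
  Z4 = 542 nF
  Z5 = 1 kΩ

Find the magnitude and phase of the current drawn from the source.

Step 1 — Angular frequency: ω = 2π·f = 2π·108 = 678.6 rad/s.
Step 2 — Component impedances:
  Z1: Z = jωL = j·678.6·0.00287 = 0 + j1.948 Ω
  Z2: Z = R = 19.8 Ω
  Z3: Z = R = 120 Ω
  Z4: Z = 1/(jωC) = -j/(ω·C) = 0 - j2719 Ω
  Z5: Z = R = 1000 Ω
Step 3 — Bridge requires nodal analysis (the Z5 bridge couples midpoints C and D, so the two paths cannot be reduced to a simple series/parallel combination). Setting node B to ground and injecting 1 A at node A, the 3-node admittance system at A, C, D solves to V_A = Z_AB = 19.82 + j1.803 Ω = 19.9∠5.2° Ω.
Step 4 — Source phasor: V = 213∠-160.5° V = -200.8 - j71.1 V.
Step 5 — Ohm's law: I = V / Z_total = (-200.8 - j71.1) / (19.82 + j1.803) = -10.37 - j2.643 A.
Step 6 — Convert to polar: |I| = 10.7 A, ∠I = -165.7°.

I = 10.7∠-165.7° A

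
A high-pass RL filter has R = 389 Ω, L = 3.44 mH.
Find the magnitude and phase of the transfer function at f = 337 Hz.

Step 1 — Angular frequency: ω = 2π·337 = 2117 rad/s.
Step 2 — Transfer function: H(jω) = jωL/(R + jωL).
Step 3 — Numerator jωL = j·7.284; denominator R + jωL = 389 + j7.284.
Step 4 — H = 0.0003505 + j0.01872.
Step 5 — Magnitude: |H| = 0.01872 (-34.6 dB); phase: φ = 88.9°.

|H| = 0.01872 (-34.6 dB), φ = 88.9°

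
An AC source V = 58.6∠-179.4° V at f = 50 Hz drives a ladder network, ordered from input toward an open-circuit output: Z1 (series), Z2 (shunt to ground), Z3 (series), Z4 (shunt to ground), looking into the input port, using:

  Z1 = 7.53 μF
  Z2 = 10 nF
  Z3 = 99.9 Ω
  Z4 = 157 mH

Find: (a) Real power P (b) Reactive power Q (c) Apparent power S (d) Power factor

Step 1 — Angular frequency: ω = 2π·f = 2π·50 = 314.2 rad/s.
Step 2 — Component impedances:
  Z1: Z = 1/(jωC) = -j/(ω·C) = 0 - j422.7 Ω
  Z2: Z = 1/(jωC) = -j/(ω·C) = 0 - j3.183e+05 Ω
  Z3: Z = R = 99.9 Ω
  Z4: Z = jωL = j·314.2·0.157 = 0 + j49.32 Ω
Step 3 — Ladder network (open output): work backward from the far end, alternating series and parallel combinations. Z_in = 99.93 - j373.4 Ω = 386.6∠-75.0° Ω.
Step 4 — Source phasor: V = 58.6∠-179.4° V = -58.6 - j0.6136 V.
Step 5 — Current: I = V / Z = -0.03765 - j0.1468 A = 0.1516∠-104.4° A.
Step 6 — Complex power: S = V·I* = 2.296 - j8.581 VA.
Step 7 — Real power: P = Re(S) = 2.296 W.
Step 8 — Reactive power: Q = Im(S) = -8.581 VAR.
Step 9 — Apparent power: |S| = 8.883 VA.
Step 10 — Power factor: PF = P/|S| = 0.2585 (leading).

(a) P = 2.296 W  (b) Q = -8.581 VAR  (c) S = 8.883 VA  (d) PF = 0.2585 (leading)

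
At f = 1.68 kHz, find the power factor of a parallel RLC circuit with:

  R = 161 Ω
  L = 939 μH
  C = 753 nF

Step 1 — Angular frequency: ω = 2π·f = 2π·1680 = 1.056e+04 rad/s.
Step 2 — Component impedances:
  R: Z = R = 161 Ω
  L: Z = jωL = j·1.056e+04·0.000939 = 0 + j9.912 Ω
  C: Z = 1/(jωC) = -j/(ω·C) = 0 - j125.8 Ω
Step 3 — Parallel combination: 1/Z_total = 1/R + 1/L + 1/C; Z_total = 0.7159 + j10.71 Ω = 10.74∠86.2° Ω.
Step 4 — Power factor: PF = cos(φ) = Re(Z)/|Z| = 0.71586/10.736 = 0.06668.
Step 5 — Type: Im(Z) = 10.71 ⇒ lagging (phase φ = 86.2°).

PF = 0.06668 (lagging, φ = 86.2°)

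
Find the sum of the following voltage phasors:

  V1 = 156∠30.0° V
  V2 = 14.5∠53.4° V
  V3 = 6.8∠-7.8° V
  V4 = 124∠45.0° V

Step 1 — Convert each phasor to rectangular form:
  V1 = 156·(cos(30.0°) + j·sin(30.0°)) = 135.1 + j78 V
  V2 = 14.5·(cos(53.4°) + j·sin(53.4°)) = 8.645 + j11.64 V
  V3 = 6.8·(cos(-7.8°) + j·sin(-7.8°)) = 6.737 - j0.9229 V
  V4 = 124·(cos(45.0°) + j·sin(45.0°)) = 87.68 + j87.68 V
Step 2 — Sum components: V_total = 238.2 + j176.4 V.
Step 3 — Convert to polar: |V_total| = 296.4 V, ∠V_total = 36.5°.

V_total = 296.4∠36.5° V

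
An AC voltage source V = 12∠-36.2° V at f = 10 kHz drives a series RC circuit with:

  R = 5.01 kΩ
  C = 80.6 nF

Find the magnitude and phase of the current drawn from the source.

Step 1 — Angular frequency: ω = 2π·f = 2π·1e+04 = 6.283e+04 rad/s.
Step 2 — Component impedances:
  R: Z = R = 5010 Ω
  C: Z = 1/(jωC) = -j/(ω·C) = 0 - j197.5 Ω
Step 3 — Series combination: Z_total = R + C = 5010 - j197.5 Ω = 5014∠-2.3° Ω.
Step 4 — Source phasor: V = 12∠-36.2° V = 9.684 - j7.087 V.
Step 5 — Ohm's law: I = V / Z_total = (9.684 - j7.087) / (5010 - j197.5) = 0.001986 - j0.001336 A.
Step 6 — Convert to polar: |I| = 0.002393 A, ∠I = -33.9°.

I = 0.002393∠-33.9° A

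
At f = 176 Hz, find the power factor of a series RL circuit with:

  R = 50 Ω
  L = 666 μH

Step 1 — Angular frequency: ω = 2π·f = 2π·176 = 1106 rad/s.
Step 2 — Component impedances:
  R: Z = R = 50 Ω
  L: Z = jωL = j·1106·0.000666 = 0 + j0.7365 Ω
Step 3 — Series combination: Z_total = R + L = 50 + j0.7365 Ω = 50.01∠0.8° Ω.
Step 4 — Power factor: PF = cos(φ) = Re(Z)/|Z| = 50/50.005 = 0.9999.
Step 5 — Type: Im(Z) = 0.7365 ⇒ lagging (phase φ = 0.8°).

PF = 0.9999 (lagging, φ = 0.8°)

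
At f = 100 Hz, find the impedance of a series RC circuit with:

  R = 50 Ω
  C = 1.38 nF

Step 1 — Angular frequency: ω = 2π·f = 2π·100 = 628.3 rad/s.
Step 2 — Component impedances:
  R: Z = R = 50 Ω
  C: Z = 1/(jωC) = -j/(ω·C) = 0 - j1.153e+06 Ω
Step 3 — Series combination: Z_total = R + C = 50 - j1.153e+06 Ω = 1.153e+06∠-90.0° Ω.

Z = 50 - j1.153e+06 Ω = 1.153e+06∠-90.0° Ω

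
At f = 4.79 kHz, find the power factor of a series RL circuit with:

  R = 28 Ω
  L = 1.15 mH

Step 1 — Angular frequency: ω = 2π·f = 2π·4790 = 3.01e+04 rad/s.
Step 2 — Component impedances:
  R: Z = R = 28 Ω
  L: Z = jωL = j·3.01e+04·0.00115 = 0 + j34.61 Ω
Step 3 — Series combination: Z_total = R + L = 28 + j34.61 Ω = 44.52∠51.0° Ω.
Step 4 — Power factor: PF = cos(φ) = Re(Z)/|Z| = 28/44.52 = 0.6289.
Step 5 — Type: Im(Z) = 34.61 ⇒ lagging (phase φ = 51.0°).

PF = 0.6289 (lagging, φ = 51.0°)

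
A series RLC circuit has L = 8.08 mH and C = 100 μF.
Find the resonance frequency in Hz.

Step 1 — Resonance condition Im(Z)=0 gives ω₀ = 1/√(LC).
Step 2 — ω₀ = 1/√(0.00808·0.0001) = 1112 rad/s.
Step 3 — f₀ = ω₀/(2π) = 177.1 Hz.

f₀ = 177.1 Hz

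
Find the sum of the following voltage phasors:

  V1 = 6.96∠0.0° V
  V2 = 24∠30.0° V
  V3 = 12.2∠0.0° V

Step 1 — Convert each phasor to rectangular form:
  V1 = 6.96·(cos(0.0°) + j·sin(0.0°)) = 6.96 V
  V2 = 24·(cos(30.0°) + j·sin(30.0°)) = 20.78 + j12 V
  V3 = 12.2·(cos(0.0°) + j·sin(0.0°)) = 12.2 V
Step 2 — Sum components: V_total = 39.94 + j12 V.
Step 3 — Convert to polar: |V_total| = 41.71 V, ∠V_total = 16.7°.

V_total = 41.71∠16.7° V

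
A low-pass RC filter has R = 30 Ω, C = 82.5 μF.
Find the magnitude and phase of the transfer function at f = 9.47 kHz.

Step 1 — Angular frequency: ω = 2π·9470 = 5.95e+04 rad/s.
Step 2 — Transfer function: H(jω) = 1/(1 + jωRC).
Step 3 — Denominator: 1 + jωRC = 1 + j·5.95e+04·30·8.25e-05 = 1 + j147.3.
Step 4 — H = 4.611e-05 - j0.00679.
Step 5 — Magnitude: |H| = 0.00679 (-43.4 dB); phase: φ = -89.6°.

|H| = 0.00679 (-43.4 dB), φ = -89.6°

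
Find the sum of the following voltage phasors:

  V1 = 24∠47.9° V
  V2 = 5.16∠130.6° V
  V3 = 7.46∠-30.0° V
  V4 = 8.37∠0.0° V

Step 1 — Convert each phasor to rectangular form:
  V1 = 24·(cos(47.9°) + j·sin(47.9°)) = 16.09 + j17.81 V
  V2 = 5.16·(cos(130.6°) + j·sin(130.6°)) = -3.358 + j3.918 V
  V3 = 7.46·(cos(-30.0°) + j·sin(-30.0°)) = 6.461 - j3.73 V
  V4 = 8.37·(cos(0.0°) + j·sin(0.0°)) = 8.37 V
Step 2 — Sum components: V_total = 27.56 + j18 V.
Step 3 — Convert to polar: |V_total| = 32.92 V, ∠V_total = 33.1°.

V_total = 32.92∠33.1° V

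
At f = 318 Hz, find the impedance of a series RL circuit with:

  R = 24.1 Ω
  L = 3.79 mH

Step 1 — Angular frequency: ω = 2π·f = 2π·318 = 1998 rad/s.
Step 2 — Component impedances:
  R: Z = R = 24.1 Ω
  L: Z = jωL = j·1998·0.00379 = 0 + j7.573 Ω
Step 3 — Series combination: Z_total = R + L = 24.1 + j7.573 Ω = 25.26∠17.4° Ω.

Z = 24.1 + j7.573 Ω = 25.26∠17.4° Ω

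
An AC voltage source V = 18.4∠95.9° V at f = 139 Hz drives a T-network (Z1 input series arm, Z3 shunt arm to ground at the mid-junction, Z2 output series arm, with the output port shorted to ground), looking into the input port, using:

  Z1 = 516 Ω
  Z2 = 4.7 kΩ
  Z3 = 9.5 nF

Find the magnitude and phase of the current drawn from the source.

Step 1 — Angular frequency: ω = 2π·f = 2π·139 = 873.4 rad/s.
Step 2 — Component impedances:
  Z1: Z = R = 516 Ω
  Z2: Z = R = 4700 Ω
  Z3: Z = 1/(jωC) = -j/(ω·C) = 0 - j1.205e+05 Ω
Step 3 — With the output port shorted to ground, the output series arm Z2 runs from the junction to ground; the shunt arm Z3 also runs from the junction to ground. They appear in parallel: Z3 || Z2 = 4693 - j183 Ω.
Step 4 — Series with input arm Z1: Z_in = Z1 + (Z3 || Z2) = 5209 - j183 Ω = 5212∠-2.0° Ω.
Step 5 — Source phasor: V = 18.4∠95.9° V = -1.891 + j18.3 V.
Step 6 — Ohm's law: I = V / Z_total = (-1.891 + j18.3) / (5209 - j183) = -0.000486 + j0.003497 A.
Step 7 — Convert to polar: |I| = 0.00353 A, ∠I = 97.9°.

I = 0.00353∠97.9° A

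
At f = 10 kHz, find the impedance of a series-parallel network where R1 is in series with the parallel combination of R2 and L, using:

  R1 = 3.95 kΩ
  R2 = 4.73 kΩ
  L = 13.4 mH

Step 1 — Angular frequency: ω = 2π·f = 2π·1e+04 = 6.283e+04 rad/s.
Step 2 — Component impedances:
  R1: Z = R = 3950 Ω
  R2: Z = R = 4730 Ω
  L: Z = jωL = j·6.283e+04·0.0134 = 0 + j841.9 Ω
Step 3 — Parallel branch: R2 || L = 1/(1/R2 + 1/L) = 145.3 + j816.1 Ω.
Step 4 — Series with R1: Z_total = R1 + (R2 || L) = 4095 + j816.1 Ω = 4176∠11.3° Ω.

Z = 4095 + j816.1 Ω = 4176∠11.3° Ω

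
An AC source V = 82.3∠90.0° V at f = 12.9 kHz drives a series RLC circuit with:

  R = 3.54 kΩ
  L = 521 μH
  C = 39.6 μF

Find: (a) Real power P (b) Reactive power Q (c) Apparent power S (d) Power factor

Step 1 — Angular frequency: ω = 2π·f = 2π·1.29e+04 = 8.105e+04 rad/s.
Step 2 — Component impedances:
  R: Z = R = 3540 Ω
  L: Z = jωL = j·8.105e+04·0.000521 = 0 + j42.23 Ω
  C: Z = 1/(jωC) = -j/(ω·C) = 0 - j0.3116 Ω
Step 3 — Series combination: Z_total = R + L + C = 3540 + j41.92 Ω = 3540∠0.7° Ω.
Step 4 — Source phasor: V = 82.3∠90.0° V = 0 + j82.3 V.
Step 5 — Current: I = V / Z = 0.0002752 + j0.02325 A = 0.02325∠89.3° A.
Step 6 — Complex power: S = V·I* = 1.913 + j0.02265 VA.
Step 7 — Real power: P = Re(S) = 1.913 W.
Step 8 — Reactive power: Q = Im(S) = 0.02265 VAR.
Step 9 — Apparent power: |S| = 1.913 VA.
Step 10 — Power factor: PF = P/|S| = 0.9999 (lagging).

(a) P = 1.913 W  (b) Q = 0.02265 VAR  (c) S = 1.913 VA  (d) PF = 0.9999 (lagging)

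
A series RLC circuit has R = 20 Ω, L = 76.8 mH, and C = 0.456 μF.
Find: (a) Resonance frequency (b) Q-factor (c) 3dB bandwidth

Step 1 — Resonance: ω₀ = 1/√(LC) = 1/√(0.0768·4.56e-07) = 5344 rad/s.
Step 2 — f₀ = ω₀/(2π) = 850.5 Hz.
Step 3 — Series Q: Q = ω₀L/R = 5344·0.0768/20 = 20.52.
Step 4 — Bandwidth: Δω = ω₀/Q = 260.4 rad/s; BW = Δω/(2π) = 41.45 Hz.

(a) f₀ = 850.5 Hz  (b) Q = 20.52  (c) BW = 41.45 Hz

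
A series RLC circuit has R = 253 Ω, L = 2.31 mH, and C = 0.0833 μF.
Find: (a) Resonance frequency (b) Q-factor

Step 1 — Resonance condition Im(Z)=0 gives ω₀ = 1/√(LC).
Step 2 — ω₀ = 1/√(0.00231·8.33e-08) = 7.209e+04 rad/s.
Step 3 — f₀ = ω₀/(2π) = 1.147e+04 Hz.
Step 4 — Series Q: Q = ω₀L/R = 7.209e+04·0.00231/253 = 0.6582.

(a) f₀ = 1.147e+04 Hz  (b) Q = 0.6582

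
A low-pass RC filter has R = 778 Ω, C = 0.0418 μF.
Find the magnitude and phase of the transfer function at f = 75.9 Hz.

Step 1 — Angular frequency: ω = 2π·75.9 = 476.9 rad/s.
Step 2 — Transfer function: H(jω) = 1/(1 + jωRC).
Step 3 — Denominator: 1 + jωRC = 1 + j·476.9·778·4.18e-08 = 1 + j0.01551.
Step 4 — H = 0.9998 - j0.01551.
Step 5 — Magnitude: |H| = 0.9999 (-0.0 dB); phase: φ = -0.9°.

|H| = 0.9999 (-0.0 dB), φ = -0.9°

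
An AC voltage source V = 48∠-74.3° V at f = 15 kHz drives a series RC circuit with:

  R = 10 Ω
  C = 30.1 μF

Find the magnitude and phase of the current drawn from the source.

Step 1 — Angular frequency: ω = 2π·f = 2π·1.5e+04 = 9.425e+04 rad/s.
Step 2 — Component impedances:
  R: Z = R = 10 Ω
  C: Z = 1/(jωC) = -j/(ω·C) = 0 - j0.3525 Ω
Step 3 — Series combination: Z_total = R + C = 10 - j0.3525 Ω = 10.01∠-2.0° Ω.
Step 4 — Source phasor: V = 48∠-74.3° V = 12.99 - j46.21 V.
Step 5 — Ohm's law: I = V / Z_total = (12.99 - j46.21) / (10 - j0.3525) = 1.46 - j4.569 A.
Step 6 — Convert to polar: |I| = 4.797 A, ∠I = -72.3°.

I = 4.797∠-72.3° A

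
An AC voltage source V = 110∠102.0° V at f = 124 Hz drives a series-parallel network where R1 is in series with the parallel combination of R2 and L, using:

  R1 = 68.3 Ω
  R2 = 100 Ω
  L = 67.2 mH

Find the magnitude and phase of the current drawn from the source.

Step 1 — Angular frequency: ω = 2π·f = 2π·124 = 779.1 rad/s.
Step 2 — Component impedances:
  R1: Z = R = 68.3 Ω
  R2: Z = R = 100 Ω
  L: Z = jωL = j·779.1·0.0672 = 0 + j52.36 Ω
Step 3 — Parallel branch: R2 || L = 1/(1/R2 + 1/L) = 21.51 + j41.09 Ω.
Step 4 — Series with R1: Z_total = R1 + (R2 || L) = 89.81 + j41.09 Ω = 98.77∠24.6° Ω.
Step 5 — Source phasor: V = 110∠102.0° V = -22.87 + j107.6 V.
Step 6 — Ohm's law: I = V / Z_total = (-22.87 + j107.6) / (89.81 + j41.09) = 0.2427 + j1.087 A.
Step 7 — Convert to polar: |I| = 1.114 A, ∠I = 77.4°.

I = 1.114∠77.4° A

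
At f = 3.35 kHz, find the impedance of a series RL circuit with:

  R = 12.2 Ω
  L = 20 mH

Step 1 — Angular frequency: ω = 2π·f = 2π·3350 = 2.105e+04 rad/s.
Step 2 — Component impedances:
  R: Z = R = 12.2 Ω
  L: Z = jωL = j·2.105e+04·0.02 = 0 + j421 Ω
Step 3 — Series combination: Z_total = R + L = 12.2 + j421 Ω = 421.2∠88.3° Ω.

Z = 12.2 + j421 Ω = 421.2∠88.3° Ω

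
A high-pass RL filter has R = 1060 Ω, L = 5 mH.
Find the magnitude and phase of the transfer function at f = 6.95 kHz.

Step 1 — Angular frequency: ω = 2π·6950 = 4.367e+04 rad/s.
Step 2 — Transfer function: H(jω) = jωL/(R + jωL).
Step 3 — Numerator jωL = j·218.3; denominator R + jωL = 1060 + j218.3.
Step 4 — H = 0.0407 + j0.1976.
Step 5 — Magnitude: |H| = 0.2017 (-13.9 dB); phase: φ = 78.4°.

|H| = 0.2017 (-13.9 dB), φ = 78.4°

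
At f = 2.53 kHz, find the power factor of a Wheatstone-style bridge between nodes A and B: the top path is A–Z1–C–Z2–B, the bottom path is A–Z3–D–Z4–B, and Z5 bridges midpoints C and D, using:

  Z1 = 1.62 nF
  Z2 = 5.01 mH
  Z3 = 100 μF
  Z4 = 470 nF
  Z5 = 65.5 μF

Step 1 — Angular frequency: ω = 2π·f = 2π·2530 = 1.59e+04 rad/s.
Step 2 — Component impedances:
  Z1: Z = 1/(jωC) = -j/(ω·C) = 0 - j3.883e+04 Ω
  Z2: Z = jωL = j·1.59e+04·0.00501 = 0 + j79.64 Ω
  Z3: Z = 1/(jωC) = -j/(ω·C) = 0 - j0.6291 Ω
  Z4: Z = 1/(jωC) = -j/(ω·C) = 0 - j133.8 Ω
  Z5: Z = 1/(jωC) = -j/(ω·C) = 0 - j0.9604 Ω
Step 3 — Bridge requires nodal analysis (the Z5 bridge couples midpoints C and D, so the two paths cannot be reduced to a simple series/parallel combination). Setting node B to ground and injecting 1 A at node A, the 3-node admittance system at A, C, D solves to V_A = Z_AB = 0 + j190.3 Ω = 190.3∠90.0° Ω.
Step 4 — Power factor: PF = cos(φ) = Re(Z)/|Z| = 0/190.3 = 0.
Step 5 — Type: Im(Z) = 190.3 ⇒ lagging (phase φ = 90.0°).

PF = 0 (lagging, φ = 90.0°)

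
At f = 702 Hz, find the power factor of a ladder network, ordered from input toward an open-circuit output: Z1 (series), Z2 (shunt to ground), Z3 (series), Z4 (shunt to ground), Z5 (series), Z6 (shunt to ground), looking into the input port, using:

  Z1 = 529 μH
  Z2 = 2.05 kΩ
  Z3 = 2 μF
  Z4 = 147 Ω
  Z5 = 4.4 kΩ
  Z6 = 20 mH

Step 1 — Angular frequency: ω = 2π·f = 2π·702 = 4411 rad/s.
Step 2 — Component impedances:
  Z1: Z = jωL = j·4411·0.000529 = 0 + j2.333 Ω
  Z2: Z = R = 2050 Ω
  Z3: Z = 1/(jωC) = -j/(ω·C) = 0 - j113.4 Ω
  Z4: Z = R = 147 Ω
  Z5: Z = R = 4400 Ω
  Z6: Z = jωL = j·4411·0.02 = 0 + j88.22 Ω
Step 3 — Ladder network (open output): work backward from the far end, alternating series and parallel combinations. Z_in = 138.1 - j96.45 Ω = 168.5∠-34.9° Ω.
Step 4 — Power factor: PF = cos(φ) = Re(Z)/|Z| = 138.12/168.46 = 0.8199.
Step 5 — Type: Im(Z) = -96.45 ⇒ leading (phase φ = -34.9°).

PF = 0.8199 (leading, φ = -34.9°)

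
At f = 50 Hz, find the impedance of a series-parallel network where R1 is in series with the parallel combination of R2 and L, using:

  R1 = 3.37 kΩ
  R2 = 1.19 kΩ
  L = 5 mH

Step 1 — Angular frequency: ω = 2π·f = 2π·50 = 314.2 rad/s.
Step 2 — Component impedances:
  R1: Z = R = 3370 Ω
  R2: Z = R = 1190 Ω
  L: Z = jωL = j·314.2·0.005 = 0 + j1.571 Ω
Step 3 — Parallel branch: R2 || L = 1/(1/R2 + 1/L) = 0.002073 + j1.571 Ω.
Step 4 — Series with R1: Z_total = R1 + (R2 || L) = 3370 + j1.571 Ω = 3370∠0.0° Ω.

Z = 3370 + j1.571 Ω = 3370∠0.0° Ω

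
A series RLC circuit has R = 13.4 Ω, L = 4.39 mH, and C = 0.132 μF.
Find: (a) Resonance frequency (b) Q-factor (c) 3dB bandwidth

Step 1 — Resonance condition Im(Z)=0 gives ω₀ = 1/√(LC).
Step 2 — ω₀ = 1/√(0.00439·1.32e-07) = 4.154e+04 rad/s.
Step 3 — f₀ = ω₀/(2π) = 6612 Hz.
Step 4 — Series Q: Q = ω₀L/R = 4.154e+04·0.00439/13.4 = 13.61.
Step 5 — 3dB bandwidth: Δω = ω₀/Q = 3052 rad/s; BW = Δω/(2π) = 485.8 Hz.

(a) f₀ = 6612 Hz  (b) Q = 13.61  (c) BW = 485.8 Hz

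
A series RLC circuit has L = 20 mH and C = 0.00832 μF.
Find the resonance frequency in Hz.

Step 1 — Resonance condition Im(Z)=0 gives ω₀ = 1/√(LC).
Step 2 — ω₀ = 1/√(0.02·8.32e-09) = 7.752e+04 rad/s.
Step 3 — f₀ = ω₀/(2π) = 1.234e+04 Hz.

f₀ = 1.234e+04 Hz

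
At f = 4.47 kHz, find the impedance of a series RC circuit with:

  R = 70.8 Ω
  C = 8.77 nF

Step 1 — Angular frequency: ω = 2π·f = 2π·4470 = 2.809e+04 rad/s.
Step 2 — Component impedances:
  R: Z = R = 70.8 Ω
  C: Z = 1/(jωC) = -j/(ω·C) = 0 - j4060 Ω
Step 3 — Series combination: Z_total = R + C = 70.8 - j4060 Ω = 4060∠-89.0° Ω.

Z = 70.8 - j4060 Ω = 4060∠-89.0° Ω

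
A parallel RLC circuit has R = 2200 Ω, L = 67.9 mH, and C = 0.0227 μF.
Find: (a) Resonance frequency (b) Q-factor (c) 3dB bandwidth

Step 1 — Resonance: ω₀ = 1/√(LC) = 1/√(0.0679·2.27e-08) = 2.547e+04 rad/s.
Step 2 — f₀ = ω₀/(2π) = 4054 Hz.
Step 3 — Parallel Q: Q = R/(ω₀L) = 2200/(2.547e+04·0.0679) = 1.272.
Step 4 — Bandwidth: Δω = ω₀/Q = 2.002e+04 rad/s; BW = Δω/(2π) = 3187 Hz.

(a) f₀ = 4054 Hz  (b) Q = 1.272  (c) BW = 3187 Hz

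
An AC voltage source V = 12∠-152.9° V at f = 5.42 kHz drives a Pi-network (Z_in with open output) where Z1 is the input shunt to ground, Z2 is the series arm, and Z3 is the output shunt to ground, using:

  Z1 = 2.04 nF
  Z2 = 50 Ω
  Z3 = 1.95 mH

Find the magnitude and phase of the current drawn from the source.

Step 1 — Angular frequency: ω = 2π·f = 2π·5420 = 3.405e+04 rad/s.
Step 2 — Component impedances:
  Z1: Z = 1/(jωC) = -j/(ω·C) = 0 - j1.439e+04 Ω
  Z2: Z = R = 50 Ω
  Z3: Z = jωL = j·3.405e+04·0.00195 = 0 + j66.41 Ω
Step 3 — With open output, the series arm Z2 and the output shunt Z3 appear in series to ground: Z2 + Z3 = 50 + j66.41 Ω.
Step 4 — Parallel with input shunt Z1: Z_in = Z1 || (Z2 + Z3) = 50.46 + j66.54 Ω = 83.51∠52.8° Ω.
Step 5 — Source phasor: V = 12∠-152.9° V = -10.68 - j5.467 V.
Step 6 — Ohm's law: I = V / Z_total = (-10.68 - j5.467) / (50.46 + j66.54) = -0.1295 + j0.06237 A.
Step 7 — Convert to polar: |I| = 0.1437 A, ∠I = 154.3°.

I = 0.1437∠154.3° A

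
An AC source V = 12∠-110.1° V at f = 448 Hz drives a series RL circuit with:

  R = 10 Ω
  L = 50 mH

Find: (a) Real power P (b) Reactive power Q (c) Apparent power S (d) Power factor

Step 1 — Angular frequency: ω = 2π·f = 2π·448 = 2815 rad/s.
Step 2 — Component impedances:
  R: Z = R = 10 Ω
  L: Z = jωL = j·2815·0.05 = 0 + j140.7 Ω
Step 3 — Series combination: Z_total = R + L = 10 + j140.7 Ω = 141.1∠85.9° Ω.
Step 4 — Source phasor: V = 12∠-110.1° V = -4.124 - j11.27 V.
Step 5 — Current: I = V / Z = -0.08174 + j0.02349 A = 0.08505∠164.0° A.
Step 6 — Complex power: S = V·I* = 0.07233 + j1.018 VA.
Step 7 — Real power: P = Re(S) = 0.07233 W.
Step 8 — Reactive power: Q = Im(S) = 1.018 VAR.
Step 9 — Apparent power: |S| = 1.021 VA.
Step 10 — Power factor: PF = P/|S| = 0.07087 (lagging).

(a) P = 0.07233 W  (b) Q = 1.018 VAR  (c) S = 1.021 VA  (d) PF = 0.07087 (lagging)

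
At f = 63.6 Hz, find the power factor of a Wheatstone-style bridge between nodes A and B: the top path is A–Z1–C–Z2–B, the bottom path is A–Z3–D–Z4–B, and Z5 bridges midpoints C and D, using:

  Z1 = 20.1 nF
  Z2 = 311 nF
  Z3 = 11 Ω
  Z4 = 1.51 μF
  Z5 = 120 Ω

Step 1 — Angular frequency: ω = 2π·f = 2π·63.6 = 399.6 rad/s.
Step 2 — Component impedances:
  Z1: Z = 1/(jωC) = -j/(ω·C) = 0 - j1.245e+05 Ω
  Z2: Z = 1/(jωC) = -j/(ω·C) = 0 - j8046 Ω
  Z3: Z = R = 11 Ω
  Z4: Z = 1/(jωC) = -j/(ω·C) = 0 - j1657 Ω
  Z5: Z = R = 120 Ω
Step 3 — Bridge requires nodal analysis (the Z5 bridge couples midpoints C and D, so the two paths cannot be reduced to a simple series/parallel combination). Setting node B to ground and injecting 1 A at node A, the 3-node admittance system at A, C, D solves to V_A = Z_AB = 14.5 - j1374 Ω = 1374∠-89.4° Ω.
Step 4 — Power factor: PF = cos(φ) = Re(Z)/|Z| = 14.5/1374 = 0.01055.
Step 5 — Type: Im(Z) = -1374 ⇒ leading (phase φ = -89.4°).

PF = 0.01055 (leading, φ = -89.4°)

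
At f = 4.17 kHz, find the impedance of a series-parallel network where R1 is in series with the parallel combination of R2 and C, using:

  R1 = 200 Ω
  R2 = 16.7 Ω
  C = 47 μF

Step 1 — Angular frequency: ω = 2π·f = 2π·4170 = 2.62e+04 rad/s.
Step 2 — Component impedances:
  R1: Z = R = 200 Ω
  R2: Z = R = 16.7 Ω
  C: Z = 1/(jωC) = -j/(ω·C) = 0 - j0.8121 Ω
Step 3 — Parallel branch: R2 || C = 1/(1/R2 + 1/C) = 0.03939 - j0.8101 Ω.
Step 4 — Series with R1: Z_total = R1 + (R2 || C) = 200 - j0.8101 Ω = 200∠-0.2° Ω.

Z = 200 - j0.8101 Ω = 200∠-0.2° Ω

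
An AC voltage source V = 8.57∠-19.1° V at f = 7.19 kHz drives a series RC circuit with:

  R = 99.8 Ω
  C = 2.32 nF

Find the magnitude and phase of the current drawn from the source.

Step 1 — Angular frequency: ω = 2π·f = 2π·7190 = 4.518e+04 rad/s.
Step 2 — Component impedances:
  R: Z = R = 99.8 Ω
  C: Z = 1/(jωC) = -j/(ω·C) = 0 - j9541 Ω
Step 3 — Series combination: Z_total = R + C = 99.8 - j9541 Ω = 9542∠-89.4° Ω.
Step 4 — Source phasor: V = 8.57∠-19.1° V = 8.098 - j2.804 V.
Step 5 — Ohm's law: I = V / Z_total = (8.098 - j2.804) / (99.8 - j9541) = 0.0003028 + j0.0008456 A.
Step 6 — Convert to polar: |I| = 0.0008982 A, ∠I = 70.3°.

I = 0.0008982∠70.3° A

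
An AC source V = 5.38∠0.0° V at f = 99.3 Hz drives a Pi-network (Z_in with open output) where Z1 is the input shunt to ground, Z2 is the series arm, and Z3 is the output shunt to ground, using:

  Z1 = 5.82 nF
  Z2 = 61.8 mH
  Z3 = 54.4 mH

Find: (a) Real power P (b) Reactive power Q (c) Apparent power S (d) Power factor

Step 1 — Angular frequency: ω = 2π·f = 2π·99.3 = 623.9 rad/s.
Step 2 — Component impedances:
  Z1: Z = 1/(jωC) = -j/(ω·C) = 0 - j2.754e+05 Ω
  Z2: Z = jωL = j·623.9·0.0618 = 0 + j38.56 Ω
  Z3: Z = jωL = j·623.9·0.0544 = 0 + j33.94 Ω
Step 3 — With open output, the series arm Z2 and the output shunt Z3 appear in series to ground: Z2 + Z3 = 0 + j72.5 Ω.
Step 4 — Parallel with input shunt Z1: Z_in = Z1 || (Z2 + Z3) = 0 + j72.52 Ω = 72.52∠90.0° Ω.
Step 5 — Source phasor: V = 5.38∠0.0° V = 5.38 V.
Step 6 — Current: I = V / Z = 0 - j0.07419 A = 0.07419∠-90.0° A.
Step 7 — Complex power: S = V·I* = 0 + j0.3991 VA.
Step 8 — Real power: P = Re(S) = 0 W.
Step 9 — Reactive power: Q = Im(S) = 0.3991 VAR.
Step 10 — Apparent power: |S| = 0.3991 VA.
Step 11 — Power factor: PF = P/|S| = 0 (lagging).

(a) P = 0 W  (b) Q = 0.3991 VAR  (c) S = 0.3991 VA  (d) PF = 0 (lagging)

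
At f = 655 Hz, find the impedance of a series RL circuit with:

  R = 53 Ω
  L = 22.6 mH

Step 1 — Angular frequency: ω = 2π·f = 2π·655 = 4115 rad/s.
Step 2 — Component impedances:
  R: Z = R = 53 Ω
  L: Z = jωL = j·4115·0.0226 = 0 + j93.01 Ω
Step 3 — Series combination: Z_total = R + L = 53 + j93.01 Ω = 107.1∠60.3° Ω.

Z = 53 + j93.01 Ω = 107.1∠60.3° Ω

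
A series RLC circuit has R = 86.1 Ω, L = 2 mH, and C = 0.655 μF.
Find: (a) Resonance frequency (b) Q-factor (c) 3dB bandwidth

Step 1 — Resonance: ω₀ = 1/√(LC) = 1/√(0.002·6.55e-07) = 2.763e+04 rad/s.
Step 2 — f₀ = ω₀/(2π) = 4397 Hz.
Step 3 — Series Q: Q = ω₀L/R = 2.763e+04·0.002/86.1 = 0.6418.
Step 4 — Bandwidth: Δω = ω₀/Q = 4.305e+04 rad/s; BW = Δω/(2π) = 6852 Hz.

(a) f₀ = 4397 Hz  (b) Q = 0.6418  (c) BW = 6852 Hz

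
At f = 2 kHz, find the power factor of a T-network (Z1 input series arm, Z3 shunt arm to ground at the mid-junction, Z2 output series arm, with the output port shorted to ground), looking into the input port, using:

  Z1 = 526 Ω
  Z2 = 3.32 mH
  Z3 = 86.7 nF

Step 1 — Angular frequency: ω = 2π·f = 2π·2000 = 1.257e+04 rad/s.
Step 2 — Component impedances:
  Z1: Z = R = 526 Ω
  Z2: Z = jωL = j·1.257e+04·0.00332 = 0 + j41.72 Ω
  Z3: Z = 1/(jωC) = -j/(ω·C) = 0 - j917.8 Ω
Step 3 — With the output port shorted to ground, the output series arm Z2 runs from the junction to ground; the shunt arm Z3 also runs from the junction to ground. They appear in parallel: Z3 || Z2 = 0 + j43.71 Ω.
Step 4 — Series with input arm Z1: Z_in = Z1 + (Z3 || Z2) = 526 + j43.71 Ω = 527.8∠4.7° Ω.
Step 5 — Power factor: PF = cos(φ) = Re(Z)/|Z| = 526/527.8 = 0.9966.
Step 6 — Type: Im(Z) = 43.71 ⇒ lagging (phase φ = 4.7°).

PF = 0.9966 (lagging, φ = 4.7°)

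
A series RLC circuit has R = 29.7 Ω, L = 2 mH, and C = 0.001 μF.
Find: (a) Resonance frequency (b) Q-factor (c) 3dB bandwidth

Step 1 — Resonance: ω₀ = 1/√(LC) = 1/√(0.002·1e-09) = 7.071e+05 rad/s.
Step 2 — f₀ = ω₀/(2π) = 1.125e+05 Hz.
Step 3 — Series Q: Q = ω₀L/R = 7.071e+05·0.002/29.7 = 47.62.
Step 4 — Bandwidth: Δω = ω₀/Q = 1.485e+04 rad/s; BW = Δω/(2π) = 2363 Hz.

(a) f₀ = 1.125e+05 Hz  (b) Q = 47.62  (c) BW = 2363 Hz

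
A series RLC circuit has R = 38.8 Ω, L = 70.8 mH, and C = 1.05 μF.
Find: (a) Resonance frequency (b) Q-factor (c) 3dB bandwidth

Step 1 — Resonance condition Im(Z)=0 gives ω₀ = 1/√(LC).
Step 2 — ω₀ = 1/√(0.0708·1.05e-06) = 3668 rad/s.
Step 3 — f₀ = ω₀/(2π) = 583.7 Hz.
Step 4 — Series Q: Q = ω₀L/R = 3668·0.0708/38.8 = 6.693.
Step 5 — 3dB bandwidth: Δω = ω₀/Q = 548 rad/s; BW = Δω/(2π) = 87.22 Hz.

(a) f₀ = 583.7 Hz  (b) Q = 6.693  (c) BW = 87.22 Hz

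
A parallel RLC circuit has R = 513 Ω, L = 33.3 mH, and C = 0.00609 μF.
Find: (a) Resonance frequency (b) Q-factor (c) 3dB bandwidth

Step 1 — Resonance: ω₀ = 1/√(LC) = 1/√(0.0333·6.09e-09) = 7.022e+04 rad/s.
Step 2 — f₀ = ω₀/(2π) = 1.118e+04 Hz.
Step 3 — Parallel Q: Q = R/(ω₀L) = 513/(7.022e+04·0.0333) = 0.2194.
Step 4 — Bandwidth: Δω = ω₀/Q = 3.201e+05 rad/s; BW = Δω/(2π) = 5.094e+04 Hz.

(a) f₀ = 1.118e+04 Hz  (b) Q = 0.2194  (c) BW = 5.094e+04 Hz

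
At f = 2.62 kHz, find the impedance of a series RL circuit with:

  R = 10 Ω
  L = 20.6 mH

Step 1 — Angular frequency: ω = 2π·f = 2π·2620 = 1.646e+04 rad/s.
Step 2 — Component impedances:
  R: Z = R = 10 Ω
  L: Z = jωL = j·1.646e+04·0.0206 = 0 + j339.1 Ω
Step 3 — Series combination: Z_total = R + L = 10 + j339.1 Ω = 339.3∠88.3° Ω.

Z = 10 + j339.1 Ω = 339.3∠88.3° Ω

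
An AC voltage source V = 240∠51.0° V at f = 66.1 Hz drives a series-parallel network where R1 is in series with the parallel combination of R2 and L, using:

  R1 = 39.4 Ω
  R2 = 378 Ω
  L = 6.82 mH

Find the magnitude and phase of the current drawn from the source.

Step 1 — Angular frequency: ω = 2π·f = 2π·66.1 = 415.3 rad/s.
Step 2 — Component impedances:
  R1: Z = R = 39.4 Ω
  R2: Z = R = 378 Ω
  L: Z = jωL = j·415.3·0.00682 = 0 + j2.832 Ω
Step 3 — Parallel branch: R2 || L = 1/(1/R2 + 1/L) = 0.02122 + j2.832 Ω.
Step 4 — Series with R1: Z_total = R1 + (R2 || L) = 39.42 + j2.832 Ω = 39.52∠4.1° Ω.
Step 5 — Source phasor: V = 240∠51.0° V = 151 + j186.5 V.
Step 6 — Ohm's law: I = V / Z_total = (151 + j186.5) / (39.42 + j2.832) = 4.15 + j4.433 A.
Step 7 — Convert to polar: |I| = 6.072 A, ∠I = 46.9°.

I = 6.072∠46.9° A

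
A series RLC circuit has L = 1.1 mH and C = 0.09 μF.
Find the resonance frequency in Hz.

Step 1 — Resonance condition Im(Z)=0 gives ω₀ = 1/√(LC).
Step 2 — ω₀ = 1/√(0.0011·9e-08) = 1.005e+05 rad/s.
Step 3 — f₀ = ω₀/(2π) = 1.6e+04 Hz.

f₀ = 1.6e+04 Hz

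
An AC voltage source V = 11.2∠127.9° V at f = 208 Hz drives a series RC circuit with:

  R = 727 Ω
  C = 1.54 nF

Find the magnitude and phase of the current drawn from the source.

Step 1 — Angular frequency: ω = 2π·f = 2π·208 = 1307 rad/s.
Step 2 — Component impedances:
  R: Z = R = 727 Ω
  C: Z = 1/(jωC) = -j/(ω·C) = 0 - j4.969e+05 Ω
Step 3 — Series combination: Z_total = R + C = 727 - j4.969e+05 Ω = 4.969e+05∠-89.9° Ω.
Step 4 — Source phasor: V = 11.2∠127.9° V = -6.88 + j8.838 V.
Step 5 — Ohm's law: I = V / Z_total = (-6.88 + j8.838) / (727 - j4.969e+05) = -1.781e-05 - j1.382e-05 A.
Step 6 — Convert to polar: |I| = 2.254e-05 A, ∠I = -142.2°.

I = 2.254e-05∠-142.2° A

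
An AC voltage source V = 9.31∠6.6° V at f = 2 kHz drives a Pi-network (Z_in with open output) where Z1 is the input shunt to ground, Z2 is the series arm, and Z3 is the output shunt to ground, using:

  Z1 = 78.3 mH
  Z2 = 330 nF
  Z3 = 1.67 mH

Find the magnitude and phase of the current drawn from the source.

Step 1 — Angular frequency: ω = 2π·f = 2π·2000 = 1.257e+04 rad/s.
Step 2 — Component impedances:
  Z1: Z = jωL = j·1.257e+04·0.0783 = 0 + j983.9 Ω
  Z2: Z = 1/(jωC) = -j/(ω·C) = 0 - j241.1 Ω
  Z3: Z = jωL = j·1.257e+04·0.00167 = 0 + j20.99 Ω
Step 3 — With open output, the series arm Z2 and the output shunt Z3 appear in series to ground: Z2 + Z3 = 0 - j220.2 Ω.
Step 4 — Parallel with input shunt Z1: Z_in = Z1 || (Z2 + Z3) = 0 - j283.6 Ω = 283.6∠-90.0° Ω.
Step 5 — Source phasor: V = 9.31∠6.6° V = 9.248 + j1.07 V.
Step 6 — Ohm's law: I = V / Z_total = (9.248 + j1.07) / (0 - j283.6) = -0.003773 + j0.03261 A.
Step 7 — Convert to polar: |I| = 0.03283 A, ∠I = 96.6°.

I = 0.03283∠96.6° A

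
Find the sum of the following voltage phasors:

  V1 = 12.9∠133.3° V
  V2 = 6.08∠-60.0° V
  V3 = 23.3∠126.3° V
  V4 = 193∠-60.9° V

Step 1 — Convert each phasor to rectangular form:
  V1 = 12.9·(cos(133.3°) + j·sin(133.3°)) = -8.847 + j9.388 V
  V2 = 6.08·(cos(-60.0°) + j·sin(-60.0°)) = 3.04 - j5.265 V
  V3 = 23.3·(cos(126.3°) + j·sin(126.3°)) = -13.79 + j18.78 V
  V4 = 193·(cos(-60.9°) + j·sin(-60.9°)) = 93.86 - j168.6 V
Step 2 — Sum components: V_total = 74.26 - j145.7 V.
Step 3 — Convert to polar: |V_total| = 163.6 V, ∠V_total = -63.0°.

V_total = 163.6∠-63.0° V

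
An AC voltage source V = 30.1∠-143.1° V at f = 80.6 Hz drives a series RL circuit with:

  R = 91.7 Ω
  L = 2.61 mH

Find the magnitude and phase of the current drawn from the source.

Step 1 — Angular frequency: ω = 2π·f = 2π·80.6 = 506.4 rad/s.
Step 2 — Component impedances:
  R: Z = R = 91.7 Ω
  L: Z = jωL = j·506.4·0.00261 = 0 + j1.322 Ω
Step 3 — Series combination: Z_total = R + L = 91.7 + j1.322 Ω = 91.71∠0.8° Ω.
Step 4 — Source phasor: V = 30.1∠-143.1° V = -24.07 - j18.07 V.
Step 5 — Ohm's law: I = V / Z_total = (-24.07 - j18.07) / (91.7 + j1.322) = -0.2653 - j0.1933 A.
Step 6 — Convert to polar: |I| = 0.3282 A, ∠I = -143.9°.

I = 0.3282∠-143.9° A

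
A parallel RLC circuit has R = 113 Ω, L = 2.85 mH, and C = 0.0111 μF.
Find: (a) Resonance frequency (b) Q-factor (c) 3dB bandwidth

Step 1 — Resonance: ω₀ = 1/√(LC) = 1/√(0.00285·1.11e-08) = 1.778e+05 rad/s.
Step 2 — f₀ = ω₀/(2π) = 2.83e+04 Hz.
Step 3 — Parallel Q: Q = R/(ω₀L) = 113/(1.778e+05·0.00285) = 0.223.
Step 4 — Bandwidth: Δω = ω₀/Q = 7.973e+05 rad/s; BW = Δω/(2π) = 1.269e+05 Hz.

(a) f₀ = 2.83e+04 Hz  (b) Q = 0.223  (c) BW = 1.269e+05 Hz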